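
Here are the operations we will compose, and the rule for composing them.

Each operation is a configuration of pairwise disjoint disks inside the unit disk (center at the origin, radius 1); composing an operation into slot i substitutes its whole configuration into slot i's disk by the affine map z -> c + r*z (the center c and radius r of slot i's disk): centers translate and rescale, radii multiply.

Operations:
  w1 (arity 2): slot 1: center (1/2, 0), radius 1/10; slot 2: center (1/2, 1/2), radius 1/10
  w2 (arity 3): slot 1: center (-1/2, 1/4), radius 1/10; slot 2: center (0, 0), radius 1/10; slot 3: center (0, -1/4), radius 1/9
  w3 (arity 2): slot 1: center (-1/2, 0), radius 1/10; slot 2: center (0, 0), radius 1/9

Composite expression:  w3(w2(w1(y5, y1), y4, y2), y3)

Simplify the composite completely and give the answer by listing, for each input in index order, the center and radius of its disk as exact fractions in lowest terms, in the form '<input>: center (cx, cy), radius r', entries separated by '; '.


y1: center (-109/200, 3/100), radius 1/1000; y2: center (-1/2, -1/40), radius 1/90; y3: center (0, 0), radius 1/9; y4: center (-1/2, 0), radius 1/100; y5: center (-109/200, 1/40), radius 1/1000


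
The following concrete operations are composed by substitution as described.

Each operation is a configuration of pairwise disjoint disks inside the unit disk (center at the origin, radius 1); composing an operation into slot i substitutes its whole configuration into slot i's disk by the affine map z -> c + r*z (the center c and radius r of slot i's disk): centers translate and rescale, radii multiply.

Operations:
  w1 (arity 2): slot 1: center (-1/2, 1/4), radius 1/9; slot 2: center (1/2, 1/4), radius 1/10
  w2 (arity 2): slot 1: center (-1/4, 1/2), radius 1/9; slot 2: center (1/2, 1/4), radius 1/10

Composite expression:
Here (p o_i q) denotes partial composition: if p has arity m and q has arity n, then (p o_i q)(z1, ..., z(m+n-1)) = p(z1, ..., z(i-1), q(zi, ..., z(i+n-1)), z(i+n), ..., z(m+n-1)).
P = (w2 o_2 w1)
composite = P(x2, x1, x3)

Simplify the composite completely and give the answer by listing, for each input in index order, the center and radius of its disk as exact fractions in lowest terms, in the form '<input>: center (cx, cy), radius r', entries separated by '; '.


x1: center (9/20, 11/40), radius 1/90; x2: center (-1/4, 1/2), radius 1/9; x3: center (11/20, 11/40), radius 1/100


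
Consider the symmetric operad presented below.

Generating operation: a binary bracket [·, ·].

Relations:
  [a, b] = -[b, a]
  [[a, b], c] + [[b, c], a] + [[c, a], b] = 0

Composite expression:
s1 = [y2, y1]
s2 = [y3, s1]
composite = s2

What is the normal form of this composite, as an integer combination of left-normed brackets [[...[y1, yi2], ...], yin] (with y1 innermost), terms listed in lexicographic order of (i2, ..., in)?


[[y1, y2], y3]

Antisymmetry and Jacobi reduce to y1-anchored left-normed brackets.
Composite bracket: [y3, [y2, y1]]
Under [a, b] = ab - ba we get 4 signed associative words (2^2 = 4).
Keep just the words that open with y1:
  the word y1y2y3 carries sign +1 and contributes +[[y1, y2], y3]


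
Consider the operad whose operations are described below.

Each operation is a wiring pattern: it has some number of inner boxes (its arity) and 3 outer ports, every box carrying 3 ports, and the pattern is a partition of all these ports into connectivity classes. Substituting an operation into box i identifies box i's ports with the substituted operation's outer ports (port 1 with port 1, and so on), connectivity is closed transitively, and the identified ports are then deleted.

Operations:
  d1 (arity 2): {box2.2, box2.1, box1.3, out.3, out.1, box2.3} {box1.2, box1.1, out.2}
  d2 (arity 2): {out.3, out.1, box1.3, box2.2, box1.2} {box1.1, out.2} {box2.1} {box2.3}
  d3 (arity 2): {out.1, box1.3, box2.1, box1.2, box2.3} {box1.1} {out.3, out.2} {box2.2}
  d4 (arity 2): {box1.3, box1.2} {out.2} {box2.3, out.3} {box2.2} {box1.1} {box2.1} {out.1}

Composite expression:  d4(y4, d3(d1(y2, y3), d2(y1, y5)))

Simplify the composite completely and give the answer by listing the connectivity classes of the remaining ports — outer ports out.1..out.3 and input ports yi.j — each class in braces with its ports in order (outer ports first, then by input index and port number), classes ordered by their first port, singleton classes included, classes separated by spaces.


{out.1} {out.2} {out.3} {y1.1} {y1.2, y1.3, y2.1, y2.2, y2.3, y3.1, y3.2, y3.3, y5.2} {y4.1} {y4.2, y4.3} {y5.1} {y5.3}

Reachability decides: close wires over d4-identified ports.
the subtree at d1 composes to {out.1, out.3, y2.3, y3.1, y3.2, y3.3} {out.2, y2.1, y2.2} on (y2, y3); out.j = own outer ports
the subtree at d2 composes to {out.1, out.3, y1.2, y1.3, y5.2} {out.2, y1.1} {y5.1} {y5.3} on (y1, y5); out.j = own outer ports
the subtree at d3 composes to {out.1, y1.2, y1.3, y2.1, y2.2, y2.3, y3.1, y3.2, y3.3, y5.2} {out.2, out.3} {y1.1} {y5.1} {y5.3} on (y2, y3, y1, y5); out.j = own outer ports
the subtree at d4 composes to {out.1} {out.2} {out.3} {y1.1} {y1.2, y1.3, y2.1, y2.2, y2.3, y3.1, y3.2, y3.3, y5.2} {y4.1} {y4.2, y4.3} {y5.1} {y5.3} on (y4, y2, y3, y1, y5); out.j = own outer ports


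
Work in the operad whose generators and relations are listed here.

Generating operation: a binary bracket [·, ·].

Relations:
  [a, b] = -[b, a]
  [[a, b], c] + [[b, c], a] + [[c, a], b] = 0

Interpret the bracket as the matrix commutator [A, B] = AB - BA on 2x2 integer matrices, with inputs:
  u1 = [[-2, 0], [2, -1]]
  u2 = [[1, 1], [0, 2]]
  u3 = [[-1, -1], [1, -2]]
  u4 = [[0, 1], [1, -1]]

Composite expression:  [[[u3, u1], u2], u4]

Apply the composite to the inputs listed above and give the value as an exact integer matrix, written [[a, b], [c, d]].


[[-8, 11], [-3, 8]]

[u3, u1] = [[-2, -1], [-3, 2]]
[[u3, u1], u2] = [[3, -5], [3, -3]]
[[[u3, u1], u2], u4] = [[-8, 11], [-3, 8]]


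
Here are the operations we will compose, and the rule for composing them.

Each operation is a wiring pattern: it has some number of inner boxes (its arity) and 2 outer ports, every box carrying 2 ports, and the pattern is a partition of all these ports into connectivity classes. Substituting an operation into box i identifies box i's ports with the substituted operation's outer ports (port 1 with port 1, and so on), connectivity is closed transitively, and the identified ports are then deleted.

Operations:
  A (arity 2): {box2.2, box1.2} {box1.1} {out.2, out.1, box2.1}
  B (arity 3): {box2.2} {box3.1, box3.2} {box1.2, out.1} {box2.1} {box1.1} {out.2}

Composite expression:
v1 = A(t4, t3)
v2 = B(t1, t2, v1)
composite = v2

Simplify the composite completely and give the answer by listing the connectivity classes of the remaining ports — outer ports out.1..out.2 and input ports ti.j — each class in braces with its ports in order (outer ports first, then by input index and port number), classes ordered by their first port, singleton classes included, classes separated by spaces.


{out.1, t1.2} {out.2} {t1.1} {t2.1} {t2.2} {t3.1} {t3.2, t4.2} {t4.1}

Two ports join when wires chain via B-identified ports.
the subtree at A composes to {out.1, out.2, t3.1} {t3.2, t4.2} {t4.1} on (t4, t3); out.j = own outer ports
the subtree at B composes to {out.1, t1.2} {out.2} {t1.1} {t2.1} {t2.2} {t3.1} {t3.2, t4.2} {t4.1} on (t1, t2, t4, t3); out.j = own outer ports


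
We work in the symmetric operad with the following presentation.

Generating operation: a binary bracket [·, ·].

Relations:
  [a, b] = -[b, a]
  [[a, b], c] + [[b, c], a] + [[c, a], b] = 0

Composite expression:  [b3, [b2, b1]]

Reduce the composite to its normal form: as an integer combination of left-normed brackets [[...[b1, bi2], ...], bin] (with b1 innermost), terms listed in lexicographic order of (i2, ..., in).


[[b1, b2], b3]

Left-normed coefficients sit on the b1-initial expansion words.
Composite bracket: [b3, [b2, b1]]
The bracket unfolds into 4 signed words via [a, b] = ab - ba (2^2 = 4).
Only words starting with b1 matter:
  sign of b1b2b3 is +1, so it contributes +[[b1, b2], b3]


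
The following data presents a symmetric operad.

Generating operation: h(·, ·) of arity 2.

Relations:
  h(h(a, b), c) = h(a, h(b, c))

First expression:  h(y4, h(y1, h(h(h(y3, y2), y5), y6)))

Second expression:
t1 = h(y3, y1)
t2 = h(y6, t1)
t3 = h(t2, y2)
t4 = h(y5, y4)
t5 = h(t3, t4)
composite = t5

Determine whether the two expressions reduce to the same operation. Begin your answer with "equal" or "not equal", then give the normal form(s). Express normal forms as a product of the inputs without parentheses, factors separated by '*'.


not equal; the first gives y4 * y1 * y3 * y2 * y5 * y6 and the second y6 * y3 * y1 * y2 * y5 * y4

Normal form of the first expression: y4 * y1 * y3 * y2 * y5 * y6
Normal form of the second expression: y6 * y3 * y1 * y2 * y5 * y4
Distinct normal forms: not equal.


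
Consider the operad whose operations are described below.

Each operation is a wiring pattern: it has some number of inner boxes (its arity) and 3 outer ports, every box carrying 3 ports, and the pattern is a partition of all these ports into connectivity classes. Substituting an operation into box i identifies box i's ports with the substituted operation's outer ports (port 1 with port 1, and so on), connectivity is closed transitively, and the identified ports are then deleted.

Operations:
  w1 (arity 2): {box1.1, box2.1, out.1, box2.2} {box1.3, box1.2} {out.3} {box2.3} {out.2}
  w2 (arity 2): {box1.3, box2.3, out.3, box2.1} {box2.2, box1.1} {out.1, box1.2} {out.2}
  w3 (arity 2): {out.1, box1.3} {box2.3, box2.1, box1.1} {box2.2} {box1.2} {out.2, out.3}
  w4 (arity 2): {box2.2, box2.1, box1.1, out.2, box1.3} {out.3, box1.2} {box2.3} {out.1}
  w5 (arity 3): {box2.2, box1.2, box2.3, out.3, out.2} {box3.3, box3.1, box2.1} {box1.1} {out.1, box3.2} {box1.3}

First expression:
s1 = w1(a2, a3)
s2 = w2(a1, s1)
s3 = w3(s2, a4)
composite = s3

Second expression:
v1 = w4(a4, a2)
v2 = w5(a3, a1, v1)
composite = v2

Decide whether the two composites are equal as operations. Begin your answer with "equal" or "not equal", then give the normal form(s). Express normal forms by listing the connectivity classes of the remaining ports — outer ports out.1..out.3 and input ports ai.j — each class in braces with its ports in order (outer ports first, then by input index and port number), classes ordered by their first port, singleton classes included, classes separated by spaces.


not equal; first: {out.1, a1.3, a2.1, a3.1, a3.2} {out.2, out.3} {a1.1} {a1.2, a4.1, a4.3} {a2.2, a2.3} {a3.3} {a4.2}; second: {out.1, a2.1, a2.2, a4.1, a4.3} {out.2, out.3, a1.2, a1.3, a3.2} {a1.1, a4.2} {a2.3} {a3.1} {a3.3}


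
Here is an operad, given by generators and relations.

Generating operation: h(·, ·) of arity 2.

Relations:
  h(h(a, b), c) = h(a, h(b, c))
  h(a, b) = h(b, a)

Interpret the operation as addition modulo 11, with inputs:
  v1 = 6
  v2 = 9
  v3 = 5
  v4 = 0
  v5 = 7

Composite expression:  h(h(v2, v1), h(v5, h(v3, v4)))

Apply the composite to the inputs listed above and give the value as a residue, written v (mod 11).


5 (mod 11)

h(v2, v1) = 4
h(v3, v4) = 5
h(v5, h(v3, v4)) = 1
h(h(v2, v1), h(v5, h(v3, v4))) = 5


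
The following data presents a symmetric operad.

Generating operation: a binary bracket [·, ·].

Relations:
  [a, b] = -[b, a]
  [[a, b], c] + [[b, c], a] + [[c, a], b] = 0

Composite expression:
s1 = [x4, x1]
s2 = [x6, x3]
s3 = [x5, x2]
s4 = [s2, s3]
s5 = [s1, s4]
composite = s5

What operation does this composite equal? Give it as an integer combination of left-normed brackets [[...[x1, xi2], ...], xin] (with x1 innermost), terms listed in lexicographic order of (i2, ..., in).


[[[[[x1, x4], x2], x5], x3], x6] - [[[[[x1, x4], x2], x5], x6], x3] - [[[[[x1, x4], x3], x6], x2], x5] + [[[[[x1, x4], x3], x6], x5], x2] - [[[[[x1, x4], x5], x2], x3], x6] + [[[[[x1, x4], x5], x2], x6], x3] + [[[[[x1, x4], x6], x3], x2], x5] - [[[[[x1, x4], x6], x3], x5], x2]

Skip Jacobi rewriting: expand, keep x1-initial words, read off terms.
Composite bracket: [[x4, x1], [[x6, x3], [x5, x2]]]
The bracket unfolds into 32 signed words via [a, b] = ab - ba (2^5 = 32).
The x1-initial words carry the normal form:
  x1x4x2x5x3x6 (sign +1) contributes +[[[[[x1, x4], x2], x5], x3], x6]
  x1x4x2x5x6x3 (sign -1) contributes -[[[[[x1, x4], x2], x5], x6], x3]
  x1x4x3x6x2x5 (sign -1) contributes -[[[[[x1, x4], x3], x6], x2], x5]
  x1x4x3x6x5x2 (sign +1) contributes +[[[[[x1, x4], x3], x6], x5], x2]
  x1x4x5x2x3x6 (sign -1) contributes -[[[[[x1, x4], x5], x2], x3], x6]
  x1x4x5x2x6x3 (sign +1) contributes +[[[[[x1, x4], x5], x2], x6], x3]
  x1x4x6x3x2x5 (sign +1) contributes +[[[[[x1, x4], x6], x3], x2], x5]
  x1x4x6x3x5x2 (sign -1) contributes -[[[[[x1, x4], x6], x3], x5], x2]


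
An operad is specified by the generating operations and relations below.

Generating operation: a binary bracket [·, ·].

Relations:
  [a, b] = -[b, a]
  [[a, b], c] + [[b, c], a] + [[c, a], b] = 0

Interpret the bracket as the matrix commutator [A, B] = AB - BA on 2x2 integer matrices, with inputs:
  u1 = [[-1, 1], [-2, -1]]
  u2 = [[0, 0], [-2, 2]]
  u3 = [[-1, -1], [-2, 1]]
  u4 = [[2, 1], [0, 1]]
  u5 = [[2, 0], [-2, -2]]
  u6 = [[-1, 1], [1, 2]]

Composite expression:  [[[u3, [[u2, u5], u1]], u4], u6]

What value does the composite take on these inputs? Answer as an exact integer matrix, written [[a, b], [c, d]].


[u2, u5] = [[0, 0], [-12, 0]]
[[u2, u5], u1] = [[12, 0], [0, -12]]
[u3, [[u2, u5], u1]] = [[0, 24], [-48, 0]]
[[u3, [[u2, u5], u1]], u4] = [[48, -24], [-48, -48]]
[[[u3, [[u2, u5], u1]], u4], u6] = [[24, 24], [48, -24]]

[[24, 24], [48, -24]]


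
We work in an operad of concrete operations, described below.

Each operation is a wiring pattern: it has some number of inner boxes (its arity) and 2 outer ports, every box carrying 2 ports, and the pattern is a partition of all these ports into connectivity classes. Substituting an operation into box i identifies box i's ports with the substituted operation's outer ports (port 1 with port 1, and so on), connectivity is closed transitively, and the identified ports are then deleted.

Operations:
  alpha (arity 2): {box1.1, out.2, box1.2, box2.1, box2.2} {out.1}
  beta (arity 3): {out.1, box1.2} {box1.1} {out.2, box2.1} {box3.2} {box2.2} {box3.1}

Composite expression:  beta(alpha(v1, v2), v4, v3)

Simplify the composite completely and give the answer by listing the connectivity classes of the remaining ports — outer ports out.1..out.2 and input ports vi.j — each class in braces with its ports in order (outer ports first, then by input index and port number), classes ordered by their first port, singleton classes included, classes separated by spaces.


{out.1, v1.1, v1.2, v2.1, v2.2} {out.2, v4.1} {v3.1} {v3.2} {v4.2}

Treat the ports identified at beta as solder joints: merge, then drop.
the subtree at alpha composes to {out.1} {out.2, v1.1, v1.2, v2.1, v2.2} on (v1, v2); out.j = own outer ports
the subtree at beta composes to {out.1, v1.1, v1.2, v2.1, v2.2} {out.2, v4.1} {v3.1} {v3.2} {v4.2} on (v1, v2, v4, v3); out.j = own outer ports


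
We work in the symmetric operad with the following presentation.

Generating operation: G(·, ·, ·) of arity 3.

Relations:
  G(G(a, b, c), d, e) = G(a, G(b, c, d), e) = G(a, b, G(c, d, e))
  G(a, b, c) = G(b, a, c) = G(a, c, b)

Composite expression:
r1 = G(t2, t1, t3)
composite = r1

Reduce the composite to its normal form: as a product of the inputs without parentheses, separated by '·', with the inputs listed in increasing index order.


t1 · t2 · t3

With G associative and commutative, the t-input set is all that matters.
G(t2, t1, t3) flattens to t2 · t1 · t3
the factors in increasing index order: t1 · t2 · t3


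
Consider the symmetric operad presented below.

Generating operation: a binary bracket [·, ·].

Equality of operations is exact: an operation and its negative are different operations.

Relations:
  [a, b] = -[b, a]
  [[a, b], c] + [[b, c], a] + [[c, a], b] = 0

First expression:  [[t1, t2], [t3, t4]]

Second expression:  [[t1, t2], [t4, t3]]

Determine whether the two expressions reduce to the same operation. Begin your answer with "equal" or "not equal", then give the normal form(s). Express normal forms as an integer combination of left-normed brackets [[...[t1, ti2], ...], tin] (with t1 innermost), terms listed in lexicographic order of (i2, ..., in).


not equal; first: [[[t1, t2], t3], t4] - [[[t1, t2], t4], t3]; second: -[[[t1, t2], t3], t4] + [[[t1, t2], t4], t3]

Reducing the first expression gives [[[t1, t2], t3], t4] - [[[t1, t2], t4], t3]
Reducing the second expression gives -[[[t1, t2], t3], t4] + [[[t1, t2], t4], t3]
They disagree, so not equal.


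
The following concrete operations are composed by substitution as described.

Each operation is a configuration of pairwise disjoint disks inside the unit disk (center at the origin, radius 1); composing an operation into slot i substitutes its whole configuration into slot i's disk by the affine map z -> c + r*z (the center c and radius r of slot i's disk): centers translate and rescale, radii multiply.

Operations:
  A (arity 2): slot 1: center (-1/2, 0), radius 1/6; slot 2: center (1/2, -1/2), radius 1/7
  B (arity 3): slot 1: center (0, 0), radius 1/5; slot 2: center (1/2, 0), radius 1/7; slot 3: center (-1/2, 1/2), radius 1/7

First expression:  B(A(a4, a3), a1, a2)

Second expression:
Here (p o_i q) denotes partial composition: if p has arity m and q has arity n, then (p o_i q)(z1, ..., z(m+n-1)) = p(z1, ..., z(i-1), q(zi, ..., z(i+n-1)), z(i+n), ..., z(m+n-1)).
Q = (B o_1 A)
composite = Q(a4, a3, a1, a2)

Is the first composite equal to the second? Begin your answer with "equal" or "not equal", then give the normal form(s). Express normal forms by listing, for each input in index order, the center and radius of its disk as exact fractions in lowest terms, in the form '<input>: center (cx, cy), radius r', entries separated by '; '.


equal — both sides give a1: center (1/2, 0), radius 1/7; a2: center (-1/2, 1/2), radius 1/7; a3: center (1/10, -1/10), radius 1/35; a4: center (-1/10, 0), radius 1/30


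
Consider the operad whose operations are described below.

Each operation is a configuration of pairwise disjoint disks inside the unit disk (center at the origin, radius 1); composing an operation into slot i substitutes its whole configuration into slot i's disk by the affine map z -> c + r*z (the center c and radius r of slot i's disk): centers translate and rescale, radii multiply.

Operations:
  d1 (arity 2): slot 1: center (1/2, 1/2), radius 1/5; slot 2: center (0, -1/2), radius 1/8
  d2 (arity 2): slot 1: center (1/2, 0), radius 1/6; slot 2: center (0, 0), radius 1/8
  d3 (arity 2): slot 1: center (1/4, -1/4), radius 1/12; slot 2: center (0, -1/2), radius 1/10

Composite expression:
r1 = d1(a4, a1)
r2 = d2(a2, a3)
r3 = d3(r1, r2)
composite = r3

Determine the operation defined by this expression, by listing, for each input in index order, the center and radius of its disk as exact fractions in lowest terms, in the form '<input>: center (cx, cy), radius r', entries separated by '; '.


a1: center (1/4, -7/24), radius 1/96; a2: center (1/20, -1/2), radius 1/60; a3: center (0, -1/2), radius 1/80; a4: center (7/24, -5/24), radius 1/60

Only the slot chain above each a matters under d3; compose those maps.
a4: after 2 affine steps, its disk has center (7/24, -5/24), radius 1/60
a1: after 2 affine steps, its disk has center (1/4, -7/24), radius 1/96
a2: after 2 affine steps, its disk has center (1/20, -1/2), radius 1/60
a3: after 2 affine steps, its disk has center (0, -1/2), radius 1/80


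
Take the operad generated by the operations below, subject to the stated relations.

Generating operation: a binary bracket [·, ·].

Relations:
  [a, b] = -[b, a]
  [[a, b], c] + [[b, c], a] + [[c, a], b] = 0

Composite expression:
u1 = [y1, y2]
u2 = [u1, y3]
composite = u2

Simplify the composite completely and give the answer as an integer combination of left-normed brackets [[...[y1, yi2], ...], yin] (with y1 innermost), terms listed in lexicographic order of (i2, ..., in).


[[y1, y2], y3]

In the tensor algebra, words opening y1 carry the y1-anchored form.
Composite bracket: [[y1, y2], y3]
Each bracket splits as ab - ba, giving 4 signed words (2^2 = 4).
Coefficients come from the y1-initial words:
  y1y2y3 (sign +1) contributes +[[y1, y2], y3]


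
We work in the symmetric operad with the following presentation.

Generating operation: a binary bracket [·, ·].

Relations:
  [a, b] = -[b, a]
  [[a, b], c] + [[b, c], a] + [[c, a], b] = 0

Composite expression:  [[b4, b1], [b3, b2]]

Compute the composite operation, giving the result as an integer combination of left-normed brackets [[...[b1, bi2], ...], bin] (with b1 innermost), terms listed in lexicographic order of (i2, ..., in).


Left-normed coefficients sit on the b1-initial expansion words.
Composite bracket: [[b4, b1], [b3, b2]]
Under [a, b] = ab - ba we get 8 signed associative words (2^3 = 8).
Only words starting with b1 matter:
  sign of b1b4b2b3 is +1, so it contributes +[[[b1, b4], b2], b3]
  sign of b1b4b3b2 is -1, so it contributes -[[[b1, b4], b3], b2]

[[[b1, b4], b2], b3] - [[[b1, b4], b3], b2]


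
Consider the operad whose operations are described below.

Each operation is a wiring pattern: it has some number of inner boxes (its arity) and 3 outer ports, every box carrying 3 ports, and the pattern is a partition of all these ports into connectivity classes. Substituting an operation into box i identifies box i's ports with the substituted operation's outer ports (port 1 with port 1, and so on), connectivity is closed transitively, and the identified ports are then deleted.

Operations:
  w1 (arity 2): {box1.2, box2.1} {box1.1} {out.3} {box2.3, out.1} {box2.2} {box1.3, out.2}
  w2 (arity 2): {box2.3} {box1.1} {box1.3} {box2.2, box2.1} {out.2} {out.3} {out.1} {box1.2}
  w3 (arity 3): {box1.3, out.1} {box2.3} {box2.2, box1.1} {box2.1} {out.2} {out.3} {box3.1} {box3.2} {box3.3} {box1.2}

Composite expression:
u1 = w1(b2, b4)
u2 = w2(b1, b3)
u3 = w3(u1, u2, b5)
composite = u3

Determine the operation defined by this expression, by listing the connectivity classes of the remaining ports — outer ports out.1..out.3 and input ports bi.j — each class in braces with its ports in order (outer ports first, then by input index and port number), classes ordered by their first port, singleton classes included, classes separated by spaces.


{out.1} {out.2} {out.3} {b1.1} {b1.2} {b1.3} {b2.1} {b2.2, b4.1} {b2.3} {b3.1, b3.2} {b3.3} {b4.2} {b4.3} {b5.1} {b5.2} {b5.3}

Two ports join when wires chain via w3-identified ports.
stage w1: inputs (b2, b4), connectivity {out.1, b4.3} {out.2, b2.3} {out.3} {b2.1} {b2.2, b4.1} {b4.2}, out.j its boundary
stage w2: inputs (b1, b3), connectivity {out.1} {out.2} {out.3} {b1.1} {b1.2} {b1.3} {b3.1, b3.2} {b3.3}, out.j its boundary
stage w3: inputs (b2, b4, b1, b3, b5), connectivity {out.1} {out.2} {out.3} {b1.1} {b1.2} {b1.3} {b2.1} {b2.2, b4.1} {b2.3} {b3.1, b3.2} {b3.3} {b4.2} {b4.3} {b5.1} {b5.2} {b5.3}, out.j its boundary


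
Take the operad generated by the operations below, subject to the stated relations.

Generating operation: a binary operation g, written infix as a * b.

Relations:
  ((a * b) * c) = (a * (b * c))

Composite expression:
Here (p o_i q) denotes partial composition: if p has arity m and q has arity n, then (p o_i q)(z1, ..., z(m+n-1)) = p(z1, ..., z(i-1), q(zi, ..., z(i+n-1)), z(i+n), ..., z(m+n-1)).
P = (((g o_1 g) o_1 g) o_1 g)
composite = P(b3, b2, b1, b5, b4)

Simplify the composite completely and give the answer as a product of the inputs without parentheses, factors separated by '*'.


b3 * b2 * b1 * b5 * b4

The g-tree's shape is irrelevant; the b-reading-order decides.
(b3 * b2) flattens to b3 * b2
((b3 * b2) * b1) flattens to b3 * b2 * b1
(((b3 * b2) * b1) * b5) flattens to b3 * b2 * b1 * b5
((((b3 * b2) * b1) * b5) * b4) flattens to b3 * b2 * b1 * b5 * b4


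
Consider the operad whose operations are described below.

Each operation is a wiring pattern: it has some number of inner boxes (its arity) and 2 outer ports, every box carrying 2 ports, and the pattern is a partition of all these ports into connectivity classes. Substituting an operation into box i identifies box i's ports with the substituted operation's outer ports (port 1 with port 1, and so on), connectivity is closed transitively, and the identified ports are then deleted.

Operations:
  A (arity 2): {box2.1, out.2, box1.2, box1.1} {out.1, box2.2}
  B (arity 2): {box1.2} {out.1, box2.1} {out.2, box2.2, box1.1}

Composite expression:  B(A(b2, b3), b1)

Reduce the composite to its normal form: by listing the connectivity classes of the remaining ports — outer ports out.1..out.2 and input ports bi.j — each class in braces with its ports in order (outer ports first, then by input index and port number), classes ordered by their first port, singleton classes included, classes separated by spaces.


{out.1, b1.1} {out.2, b1.2, b3.2} {b2.1, b2.2, b3.1}

Reachability decides: close wires over B-identified ports.
after A, the pattern on (b2, b3) reads {out.1, b3.2} {out.2, b2.1, b2.2, b3.1} (out.j = its outer ports)
after B, the pattern on (b2, b3, b1) reads {out.1, b1.1} {out.2, b1.2, b3.2} {b2.1, b2.2, b3.1} (out.j = its outer ports)


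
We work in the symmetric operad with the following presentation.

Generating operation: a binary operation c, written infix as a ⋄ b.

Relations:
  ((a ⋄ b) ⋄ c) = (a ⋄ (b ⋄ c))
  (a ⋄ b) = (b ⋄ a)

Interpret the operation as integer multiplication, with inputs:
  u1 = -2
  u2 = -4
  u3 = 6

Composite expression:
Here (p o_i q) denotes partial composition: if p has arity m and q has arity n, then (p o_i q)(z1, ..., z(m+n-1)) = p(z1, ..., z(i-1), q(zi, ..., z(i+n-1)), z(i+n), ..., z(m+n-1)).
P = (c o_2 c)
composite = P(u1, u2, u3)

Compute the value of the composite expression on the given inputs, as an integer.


48

(u2 ⋄ u3) = -24
(u1 ⋄ (u2 ⋄ u3)) = 48


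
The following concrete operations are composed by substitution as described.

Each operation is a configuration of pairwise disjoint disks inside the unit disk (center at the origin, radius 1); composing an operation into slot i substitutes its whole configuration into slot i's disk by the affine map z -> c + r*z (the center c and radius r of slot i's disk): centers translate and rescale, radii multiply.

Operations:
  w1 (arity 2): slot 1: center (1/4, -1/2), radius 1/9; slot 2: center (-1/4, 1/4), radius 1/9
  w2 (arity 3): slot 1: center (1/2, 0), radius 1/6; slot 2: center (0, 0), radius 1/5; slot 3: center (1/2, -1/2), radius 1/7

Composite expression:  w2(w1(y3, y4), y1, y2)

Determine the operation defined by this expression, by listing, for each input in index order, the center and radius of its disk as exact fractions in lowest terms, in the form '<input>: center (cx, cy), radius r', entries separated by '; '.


Each y-disk chains the slot maps above it in w2; radii multiply.
tracing y3 down its 2-map path: center (13/24, -1/12), radius 1/54
tracing y4 down its 2-map path: center (11/24, 1/24), radius 1/54
tracing y1 down its 1-map path: center (0, 0), radius 1/5
tracing y2 down its 1-map path: center (1/2, -1/2), radius 1/7

y1: center (0, 0), radius 1/5; y2: center (1/2, -1/2), radius 1/7; y3: center (13/24, -1/12), radius 1/54; y4: center (11/24, 1/24), radius 1/54


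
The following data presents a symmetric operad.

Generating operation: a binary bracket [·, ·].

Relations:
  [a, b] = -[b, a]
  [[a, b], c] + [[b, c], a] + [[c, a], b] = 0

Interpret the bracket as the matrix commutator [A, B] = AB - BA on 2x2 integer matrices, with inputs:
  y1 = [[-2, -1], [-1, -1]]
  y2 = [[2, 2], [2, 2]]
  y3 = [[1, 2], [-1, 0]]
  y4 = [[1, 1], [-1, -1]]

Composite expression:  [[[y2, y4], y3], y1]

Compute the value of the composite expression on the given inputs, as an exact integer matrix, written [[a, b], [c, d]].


[[8, -4], [-4, -8]]


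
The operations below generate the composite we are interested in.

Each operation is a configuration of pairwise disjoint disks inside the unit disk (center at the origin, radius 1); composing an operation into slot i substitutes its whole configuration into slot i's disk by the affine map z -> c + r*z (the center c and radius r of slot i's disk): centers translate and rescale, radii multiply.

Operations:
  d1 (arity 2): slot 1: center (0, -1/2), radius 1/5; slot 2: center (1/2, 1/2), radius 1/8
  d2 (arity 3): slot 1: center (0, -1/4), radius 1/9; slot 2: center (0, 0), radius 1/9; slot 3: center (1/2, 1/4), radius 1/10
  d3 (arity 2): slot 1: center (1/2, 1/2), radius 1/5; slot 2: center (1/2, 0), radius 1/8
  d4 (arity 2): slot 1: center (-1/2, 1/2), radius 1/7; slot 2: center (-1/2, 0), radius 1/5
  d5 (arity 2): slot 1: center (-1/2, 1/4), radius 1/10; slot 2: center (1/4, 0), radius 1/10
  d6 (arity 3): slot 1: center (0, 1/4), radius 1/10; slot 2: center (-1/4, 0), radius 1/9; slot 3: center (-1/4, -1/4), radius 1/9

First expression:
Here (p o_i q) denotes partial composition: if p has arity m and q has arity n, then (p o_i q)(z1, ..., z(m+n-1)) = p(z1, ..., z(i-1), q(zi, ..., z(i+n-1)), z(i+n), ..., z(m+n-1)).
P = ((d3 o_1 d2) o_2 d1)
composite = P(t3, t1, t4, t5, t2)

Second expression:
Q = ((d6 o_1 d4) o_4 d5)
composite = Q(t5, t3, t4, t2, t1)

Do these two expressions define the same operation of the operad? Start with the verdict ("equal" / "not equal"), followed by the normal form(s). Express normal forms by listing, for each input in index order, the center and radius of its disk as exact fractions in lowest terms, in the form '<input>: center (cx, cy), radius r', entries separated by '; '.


not equal — first t1: center (1/2, 22/45), radius 1/225; t2: center (1/2, 0), radius 1/8; t3: center (1/2, 9/20), radius 1/45; t4: center (23/45, 23/45), radius 1/360; t5: center (3/5, 11/20), radius 1/50, second t1: center (-2/9, -1/4), radius 1/90; t2: center (-11/36, -2/9), radius 1/90; t3: center (-1/20, 1/4), radius 1/50; t4: center (-1/4, 0), radius 1/9; t5: center (-1/20, 3/10), radius 1/70


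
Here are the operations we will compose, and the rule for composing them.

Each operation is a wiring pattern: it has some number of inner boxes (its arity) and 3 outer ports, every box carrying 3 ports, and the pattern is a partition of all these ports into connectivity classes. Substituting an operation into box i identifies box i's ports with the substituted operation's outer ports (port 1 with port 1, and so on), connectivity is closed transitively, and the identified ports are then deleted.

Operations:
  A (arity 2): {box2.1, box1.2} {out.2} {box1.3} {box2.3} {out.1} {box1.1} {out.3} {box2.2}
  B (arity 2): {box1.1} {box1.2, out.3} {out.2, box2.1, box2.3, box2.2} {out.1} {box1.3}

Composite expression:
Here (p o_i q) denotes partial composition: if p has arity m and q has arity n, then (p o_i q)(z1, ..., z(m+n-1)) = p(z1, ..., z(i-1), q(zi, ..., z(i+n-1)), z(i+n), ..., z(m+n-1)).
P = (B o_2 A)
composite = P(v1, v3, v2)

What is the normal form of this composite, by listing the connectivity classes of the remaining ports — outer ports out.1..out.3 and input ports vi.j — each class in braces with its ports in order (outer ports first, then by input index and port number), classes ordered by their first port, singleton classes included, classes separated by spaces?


Treat the ports identified at B as solder joints: merge, then drop.
stage A: inputs (v3, v2), connectivity {out.1} {out.2} {out.3} {v2.1, v3.2} {v2.2} {v2.3} {v3.1} {v3.3}, out.j its boundary
stage B: inputs (v1, v3, v2), connectivity {out.1} {out.2} {out.3, v1.2} {v1.1} {v1.3} {v2.1, v3.2} {v2.2} {v2.3} {v3.1} {v3.3}, out.j its boundary

{out.1} {out.2} {out.3, v1.2} {v1.1} {v1.3} {v2.1, v3.2} {v2.2} {v2.3} {v3.1} {v3.3}


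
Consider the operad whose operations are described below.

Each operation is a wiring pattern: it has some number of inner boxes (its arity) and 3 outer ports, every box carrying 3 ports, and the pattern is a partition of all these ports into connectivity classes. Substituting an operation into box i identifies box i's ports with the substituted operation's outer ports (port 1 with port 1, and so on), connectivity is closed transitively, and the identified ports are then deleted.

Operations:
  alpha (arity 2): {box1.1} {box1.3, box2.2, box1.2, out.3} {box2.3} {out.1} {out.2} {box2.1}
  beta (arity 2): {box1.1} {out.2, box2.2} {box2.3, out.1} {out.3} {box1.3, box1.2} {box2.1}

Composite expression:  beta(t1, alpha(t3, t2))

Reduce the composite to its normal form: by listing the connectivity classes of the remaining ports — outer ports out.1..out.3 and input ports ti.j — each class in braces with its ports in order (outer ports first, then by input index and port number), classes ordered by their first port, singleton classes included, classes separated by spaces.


{out.1, t2.2, t3.2, t3.3} {out.2} {out.3} {t1.1} {t1.2, t1.3} {t2.1} {t2.3} {t3.1}

Connectivity passes through glued beta-boundaries; trace each wire chain.
after alpha, the pattern on (t3, t2) reads {out.1} {out.2} {out.3, t2.2, t3.2, t3.3} {t2.1} {t2.3} {t3.1} (out.j = its outer ports)
after beta, the pattern on (t1, t3, t2) reads {out.1, t2.2, t3.2, t3.3} {out.2} {out.3} {t1.1} {t1.2, t1.3} {t2.1} {t2.3} {t3.1} (out.j = its outer ports)


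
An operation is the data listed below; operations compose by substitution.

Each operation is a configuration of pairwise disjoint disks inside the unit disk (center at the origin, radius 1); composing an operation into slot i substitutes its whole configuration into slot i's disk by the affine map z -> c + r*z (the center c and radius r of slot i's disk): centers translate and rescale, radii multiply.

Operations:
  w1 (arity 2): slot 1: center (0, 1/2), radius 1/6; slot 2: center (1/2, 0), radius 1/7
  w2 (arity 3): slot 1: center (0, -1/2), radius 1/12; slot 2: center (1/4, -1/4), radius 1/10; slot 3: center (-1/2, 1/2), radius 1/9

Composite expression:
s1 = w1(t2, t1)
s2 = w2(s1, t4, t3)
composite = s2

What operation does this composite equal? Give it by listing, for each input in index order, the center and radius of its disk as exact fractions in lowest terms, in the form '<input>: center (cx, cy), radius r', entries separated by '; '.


t1: center (1/24, -1/2), radius 1/84; t2: center (0, -11/24), radius 1/72; t3: center (-1/2, 1/2), radius 1/9; t4: center (1/4, -1/4), radius 1/10

Only the slot chain above each t matters under w2; compose those maps.
for t2, the 2-step affine chain lands on center (0, -11/24), radius 1/72
for t1, the 2-step affine chain lands on center (1/24, -1/2), radius 1/84
for t4, the 1-step affine chain lands on center (1/4, -1/4), radius 1/10
for t3, the 1-step affine chain lands on center (-1/2, 1/2), radius 1/9


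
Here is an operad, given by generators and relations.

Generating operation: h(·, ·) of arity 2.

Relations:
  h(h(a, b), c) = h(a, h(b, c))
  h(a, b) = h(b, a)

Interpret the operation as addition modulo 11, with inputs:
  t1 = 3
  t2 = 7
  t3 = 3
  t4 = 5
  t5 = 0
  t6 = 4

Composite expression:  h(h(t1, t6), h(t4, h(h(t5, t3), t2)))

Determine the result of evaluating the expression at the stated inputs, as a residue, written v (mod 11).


0 (mod 11)

h(t1, t6) = 7
h(t5, t3) = 3
h(h(t5, t3), t2) = 10
h(t4, h(h(t5, t3), t2)) = 4
h(h(t1, t6), h(t4, h(h(t5, t3), t2))) = 0


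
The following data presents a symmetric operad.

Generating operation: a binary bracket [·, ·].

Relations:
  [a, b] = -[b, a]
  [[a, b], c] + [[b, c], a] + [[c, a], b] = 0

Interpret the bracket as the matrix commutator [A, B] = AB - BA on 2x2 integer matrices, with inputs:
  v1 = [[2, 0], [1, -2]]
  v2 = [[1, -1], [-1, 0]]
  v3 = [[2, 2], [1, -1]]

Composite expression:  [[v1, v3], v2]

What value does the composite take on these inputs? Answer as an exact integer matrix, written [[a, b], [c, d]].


[v1, v3] = [[-2, 8], [-1, 2]]
[[v1, v3], v2] = [[-9, -4], [-5, 9]]

[[-9, -4], [-5, 9]]


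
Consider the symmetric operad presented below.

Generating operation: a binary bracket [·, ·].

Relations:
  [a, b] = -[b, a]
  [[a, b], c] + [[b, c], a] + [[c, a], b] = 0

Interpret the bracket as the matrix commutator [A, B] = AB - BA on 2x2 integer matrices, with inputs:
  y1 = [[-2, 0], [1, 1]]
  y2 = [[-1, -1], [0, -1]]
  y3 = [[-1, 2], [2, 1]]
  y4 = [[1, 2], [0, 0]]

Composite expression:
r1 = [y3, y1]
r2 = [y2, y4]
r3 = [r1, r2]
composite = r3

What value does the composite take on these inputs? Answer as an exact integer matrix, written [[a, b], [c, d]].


[[4, 4], [0, -4]]

[y3, y1] = [[2, 6], [-4, -2]]
[y2, y4] = [[0, 1], [0, 0]]
[[y3, y1], [y2, y4]] = [[4, 4], [0, -4]]


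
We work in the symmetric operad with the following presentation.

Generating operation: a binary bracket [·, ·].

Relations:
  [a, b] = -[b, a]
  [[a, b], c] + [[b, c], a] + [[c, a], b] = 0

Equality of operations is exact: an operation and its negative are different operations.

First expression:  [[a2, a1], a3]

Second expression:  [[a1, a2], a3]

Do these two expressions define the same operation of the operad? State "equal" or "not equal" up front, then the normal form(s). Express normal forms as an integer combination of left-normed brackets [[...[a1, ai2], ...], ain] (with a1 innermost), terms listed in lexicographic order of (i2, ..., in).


The first composite normalizes to -[[a1, a2], a3]
The second composite normalizes to [[a1, a2], a3]
The normal forms differ: not equal.

not equal: they reduce to -[[a1, a2], a3] and [[a1, a2], a3]


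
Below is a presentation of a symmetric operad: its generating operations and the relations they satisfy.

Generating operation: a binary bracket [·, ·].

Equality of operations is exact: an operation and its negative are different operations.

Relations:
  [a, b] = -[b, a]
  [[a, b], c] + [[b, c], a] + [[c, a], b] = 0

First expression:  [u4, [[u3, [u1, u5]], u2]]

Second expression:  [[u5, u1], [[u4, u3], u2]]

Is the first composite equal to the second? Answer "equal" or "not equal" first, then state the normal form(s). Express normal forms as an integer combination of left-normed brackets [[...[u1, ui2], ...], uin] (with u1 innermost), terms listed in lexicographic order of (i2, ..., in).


not equal; the first gives [[[[u1, u5], u3], u2], u4] and the second -[[[[u1, u5], u2], u3], u4] + [[[[u1, u5], u2], u4], u3] + [[[[u1, u5], u3], u4], u2] - [[[[u1, u5], u4], u3], u2]

In normal form, the first expression is [[[[u1, u5], u3], u2], u4]
In normal form, the second expression is -[[[[u1, u5], u2], u3], u4] + [[[[u1, u5], u2], u4], u3] + [[[[u1, u5], u3], u4], u2] - [[[[u1, u5], u4], u3], u2]
They disagree, so not equal.


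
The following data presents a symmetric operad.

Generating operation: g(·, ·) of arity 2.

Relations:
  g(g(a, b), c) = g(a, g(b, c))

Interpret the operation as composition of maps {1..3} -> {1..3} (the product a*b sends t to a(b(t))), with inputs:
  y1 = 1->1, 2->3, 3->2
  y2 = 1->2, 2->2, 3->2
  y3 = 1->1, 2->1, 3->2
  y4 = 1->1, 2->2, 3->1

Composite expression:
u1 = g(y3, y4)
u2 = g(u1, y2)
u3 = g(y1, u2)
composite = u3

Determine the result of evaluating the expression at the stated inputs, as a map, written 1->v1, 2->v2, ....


1->1, 2->1, 3->1

g(y3, y4) = 1->1, 2->1, 3->1
g(g(y3, y4), y2) = 1->1, 2->1, 3->1
g(y1, g(g(y3, y4), y2)) = 1->1, 2->1, 3->1


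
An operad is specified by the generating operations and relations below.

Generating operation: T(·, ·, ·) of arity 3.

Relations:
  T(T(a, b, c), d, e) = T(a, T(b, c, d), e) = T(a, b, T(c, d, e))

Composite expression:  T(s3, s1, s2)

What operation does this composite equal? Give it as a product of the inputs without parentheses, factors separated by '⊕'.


s3 ⊕ s1 ⊕ s2


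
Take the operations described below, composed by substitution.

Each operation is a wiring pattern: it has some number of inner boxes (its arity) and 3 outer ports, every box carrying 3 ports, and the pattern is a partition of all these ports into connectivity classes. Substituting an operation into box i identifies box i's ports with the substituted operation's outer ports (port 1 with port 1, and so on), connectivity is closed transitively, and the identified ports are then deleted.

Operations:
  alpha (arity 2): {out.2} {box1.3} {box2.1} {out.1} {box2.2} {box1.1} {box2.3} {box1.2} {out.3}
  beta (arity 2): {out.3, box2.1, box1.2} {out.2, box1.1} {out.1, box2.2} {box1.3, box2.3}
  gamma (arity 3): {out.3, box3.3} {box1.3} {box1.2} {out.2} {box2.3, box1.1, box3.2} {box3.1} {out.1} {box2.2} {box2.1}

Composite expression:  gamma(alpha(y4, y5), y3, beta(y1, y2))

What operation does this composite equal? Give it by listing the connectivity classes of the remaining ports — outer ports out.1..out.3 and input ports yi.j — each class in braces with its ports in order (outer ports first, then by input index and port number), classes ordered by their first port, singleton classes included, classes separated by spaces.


Treat the ports identified at gamma as solder joints: merge, then drop.
after alpha, the pattern on (y4, y5) reads {out.1} {out.2} {out.3} {y4.1} {y4.2} {y4.3} {y5.1} {y5.2} {y5.3} (out.j = its outer ports)
after beta, the pattern on (y1, y2) reads {out.1, y2.2} {out.2, y1.1} {out.3, y1.2, y2.1} {y1.3, y2.3} (out.j = its outer ports)
after gamma, the pattern on (y4, y5, y3, y1, y2) reads {out.1} {out.2} {out.3, y1.2, y2.1} {y1.1, y3.3} {y1.3, y2.3} {y2.2} {y3.1} {y3.2} {y4.1} {y4.2} {y4.3} {y5.1} {y5.2} {y5.3} (out.j = its outer ports)

{out.1} {out.2} {out.3, y1.2, y2.1} {y1.1, y3.3} {y1.3, y2.3} {y2.2} {y3.1} {y3.2} {y4.1} {y4.2} {y4.3} {y5.1} {y5.2} {y5.3}
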